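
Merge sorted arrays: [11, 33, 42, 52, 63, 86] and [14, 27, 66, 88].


Take 11 from A
Take 14 from B
Take 27 from B
Take 33 from A
Take 42 from A
Take 52 from A
Take 63 from A
Take 66 from B
Take 86 from A

Merged: [11, 14, 27, 33, 42, 52, 63, 66, 86, 88]


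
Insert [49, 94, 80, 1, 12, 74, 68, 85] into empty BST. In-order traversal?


Insert 49: root
Insert 94: R from 49
Insert 80: R from 49 -> L from 94
Insert 1: L from 49
Insert 12: L from 49 -> R from 1
Insert 74: R from 49 -> L from 94 -> L from 80
Insert 68: R from 49 -> L from 94 -> L from 80 -> L from 74
Insert 85: R from 49 -> L from 94 -> R from 80

In-order: [1, 12, 49, 68, 74, 80, 85, 94]


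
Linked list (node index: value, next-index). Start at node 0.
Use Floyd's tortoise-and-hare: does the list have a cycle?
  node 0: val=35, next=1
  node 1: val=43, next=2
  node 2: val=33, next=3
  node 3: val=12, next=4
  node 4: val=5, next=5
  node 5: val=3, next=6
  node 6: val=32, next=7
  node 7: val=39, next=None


Floyd's tortoise (slow, +1) and hare (fast, +2):
  init: slow=0, fast=0
  step 1: slow=1, fast=2
  step 2: slow=2, fast=4
  step 3: slow=3, fast=6
  step 4: fast 6->7->None, no cycle

Cycle: no


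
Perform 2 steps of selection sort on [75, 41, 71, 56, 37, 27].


Initial: [75, 41, 71, 56, 37, 27]
Step 1: min=27 at 5
  Swap: [27, 41, 71, 56, 37, 75]
Step 2: min=37 at 4
  Swap: [27, 37, 71, 56, 41, 75]

After 2 steps: [27, 37, 71, 56, 41, 75]


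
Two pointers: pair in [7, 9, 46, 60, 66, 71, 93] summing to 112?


lo=0(7)+hi=6(93)=100
lo=1(9)+hi=6(93)=102
lo=2(46)+hi=6(93)=139
lo=2(46)+hi=5(71)=117
lo=2(46)+hi=4(66)=112

Yes: 46+66=112


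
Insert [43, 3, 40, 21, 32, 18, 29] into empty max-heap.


Insert 43: [43]
Insert 3: [43, 3]
Insert 40: [43, 3, 40]
Insert 21: [43, 21, 40, 3]
Insert 32: [43, 32, 40, 3, 21]
Insert 18: [43, 32, 40, 3, 21, 18]
Insert 29: [43, 32, 40, 3, 21, 18, 29]

Final heap: [43, 32, 40, 3, 21, 18, 29]


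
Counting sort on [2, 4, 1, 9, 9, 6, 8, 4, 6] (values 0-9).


Input: [2, 4, 1, 9, 9, 6, 8, 4, 6]
Counts: [0, 1, 1, 0, 2, 0, 2, 0, 1, 2]

Sorted: [1, 2, 4, 4, 6, 6, 8, 9, 9]


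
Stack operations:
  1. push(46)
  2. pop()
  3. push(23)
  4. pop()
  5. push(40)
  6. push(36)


push(46) -> [46]
pop()->46, []
push(23) -> [23]
pop()->23, []
push(40) -> [40]
push(36) -> [40, 36]

Final stack: [40, 36]


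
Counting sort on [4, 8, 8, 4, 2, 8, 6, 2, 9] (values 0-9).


Input: [4, 8, 8, 4, 2, 8, 6, 2, 9]
Counts: [0, 0, 2, 0, 2, 0, 1, 0, 3, 1]

Sorted: [2, 2, 4, 4, 6, 8, 8, 8, 9]


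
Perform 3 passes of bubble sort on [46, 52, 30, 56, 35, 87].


Initial: [46, 52, 30, 56, 35, 87]
Pass 1: [46, 30, 52, 35, 56, 87] (2 swaps)
Pass 2: [30, 46, 35, 52, 56, 87] (2 swaps)
Pass 3: [30, 35, 46, 52, 56, 87] (1 swaps)

After 3 passes: [30, 35, 46, 52, 56, 87]


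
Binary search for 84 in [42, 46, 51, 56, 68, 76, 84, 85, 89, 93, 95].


Step 1: lo=0, hi=10, mid=5, val=76
Step 2: lo=6, hi=10, mid=8, val=89
Step 3: lo=6, hi=7, mid=6, val=84

Found at index 6


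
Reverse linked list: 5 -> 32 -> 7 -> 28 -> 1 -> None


Step 1: curr=5, set curr.next=prev(None) | reversed so far: 5
Step 2: curr=32, set curr.next=prev(5) | reversed so far: 32 -> 5
Step 3: curr=7, set curr.next=prev(32) | reversed so far: 7 -> 32 -> 5
Step 4: curr=28, set curr.next=prev(7) | reversed so far: 28 -> 7 -> 32 -> 5
Step 5: curr=1, set curr.next=prev(28) | reversed so far: 1 -> 28 -> 7 -> 32 -> 5

1 -> 28 -> 7 -> 32 -> 5 -> None


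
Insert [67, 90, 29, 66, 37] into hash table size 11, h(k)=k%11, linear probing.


Insert 67: h=1 -> slot 1
Insert 90: h=2 -> slot 2
Insert 29: h=7 -> slot 7
Insert 66: h=0 -> slot 0
Insert 37: h=4 -> slot 4

Table: [66, 67, 90, None, 37, None, None, 29, None, None, None]


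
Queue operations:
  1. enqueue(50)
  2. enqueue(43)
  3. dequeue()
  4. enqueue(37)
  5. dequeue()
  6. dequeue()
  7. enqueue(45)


enqueue(50) -> [50]
enqueue(43) -> [50, 43]
dequeue()->50, [43]
enqueue(37) -> [43, 37]
dequeue()->43, [37]
dequeue()->37, []
enqueue(45) -> [45]

Final queue: [45]


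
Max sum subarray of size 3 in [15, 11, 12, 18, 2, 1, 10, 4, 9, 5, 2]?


[0:3]: 38
[1:4]: 41
[2:5]: 32
[3:6]: 21
[4:7]: 13
[5:8]: 15
[6:9]: 23
[7:10]: 18
[8:11]: 16

Max: 41 at [1:4]


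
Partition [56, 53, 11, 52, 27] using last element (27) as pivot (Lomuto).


Pivot: 27
  11 <= 27: swap -> [11, 53, 56, 52, 27]
Place pivot at 1: [11, 27, 56, 52, 53]

Partitioned: [11, 27, 56, 52, 53]


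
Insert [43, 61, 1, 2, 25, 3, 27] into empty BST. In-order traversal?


Insert 43: root
Insert 61: R from 43
Insert 1: L from 43
Insert 2: L from 43 -> R from 1
Insert 25: L from 43 -> R from 1 -> R from 2
Insert 3: L from 43 -> R from 1 -> R from 2 -> L from 25
Insert 27: L from 43 -> R from 1 -> R from 2 -> R from 25

In-order: [1, 2, 3, 25, 27, 43, 61]


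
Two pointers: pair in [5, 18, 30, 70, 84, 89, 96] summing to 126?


lo=0(5)+hi=6(96)=101
lo=1(18)+hi=6(96)=114
lo=2(30)+hi=6(96)=126

Yes: 30+96=126


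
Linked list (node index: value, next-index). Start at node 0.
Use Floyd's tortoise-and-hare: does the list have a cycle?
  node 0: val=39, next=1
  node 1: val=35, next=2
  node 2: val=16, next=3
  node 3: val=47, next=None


Floyd's tortoise (slow, +1) and hare (fast, +2):
  init: slow=0, fast=0
  step 1: slow=1, fast=2
  step 2: fast 2->3->None, no cycle

Cycle: no


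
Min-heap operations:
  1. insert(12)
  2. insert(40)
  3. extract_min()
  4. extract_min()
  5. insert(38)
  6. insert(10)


insert(12) -> [12]
insert(40) -> [12, 40]
extract_min()->12, [40]
extract_min()->40, []
insert(38) -> [38]
insert(10) -> [10, 38]

Final heap: [10, 38]


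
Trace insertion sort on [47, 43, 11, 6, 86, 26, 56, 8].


Initial: [47, 43, 11, 6, 86, 26, 56, 8]
Insert 43: [43, 47, 11, 6, 86, 26, 56, 8]
Insert 11: [11, 43, 47, 6, 86, 26, 56, 8]
Insert 6: [6, 11, 43, 47, 86, 26, 56, 8]
Insert 86: [6, 11, 43, 47, 86, 26, 56, 8]
Insert 26: [6, 11, 26, 43, 47, 86, 56, 8]
Insert 56: [6, 11, 26, 43, 47, 56, 86, 8]
Insert 8: [6, 8, 11, 26, 43, 47, 56, 86]

Sorted: [6, 8, 11, 26, 43, 47, 56, 86]


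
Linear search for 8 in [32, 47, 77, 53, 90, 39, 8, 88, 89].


i=0: 32!=8
i=1: 47!=8
i=2: 77!=8
i=3: 53!=8
i=4: 90!=8
i=5: 39!=8
i=6: 8==8 found!

Found at 6, 7 comps


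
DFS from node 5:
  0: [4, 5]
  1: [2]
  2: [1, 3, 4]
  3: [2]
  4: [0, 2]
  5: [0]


Visit 5, push [0]
Visit 0, push [4]
Visit 4, push [2]
Visit 2, push [3, 1]
Visit 1, push []
Visit 3, push []

DFS order: [5, 0, 4, 2, 1, 3]


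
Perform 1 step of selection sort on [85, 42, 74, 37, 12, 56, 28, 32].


Initial: [85, 42, 74, 37, 12, 56, 28, 32]
Step 1: min=12 at 4
  Swap: [12, 42, 74, 37, 85, 56, 28, 32]

After 1 step: [12, 42, 74, 37, 85, 56, 28, 32]


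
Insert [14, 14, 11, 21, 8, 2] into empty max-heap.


Insert 14: [14]
Insert 14: [14, 14]
Insert 11: [14, 14, 11]
Insert 21: [21, 14, 11, 14]
Insert 8: [21, 14, 11, 14, 8]
Insert 2: [21, 14, 11, 14, 8, 2]

Final heap: [21, 14, 11, 14, 8, 2]


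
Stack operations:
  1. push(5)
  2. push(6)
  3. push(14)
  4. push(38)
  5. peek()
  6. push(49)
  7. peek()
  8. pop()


push(5) -> [5]
push(6) -> [5, 6]
push(14) -> [5, 6, 14]
push(38) -> [5, 6, 14, 38]
peek()->38
push(49) -> [5, 6, 14, 38, 49]
peek()->49
pop()->49, [5, 6, 14, 38]

Final stack: [5, 6, 14, 38]


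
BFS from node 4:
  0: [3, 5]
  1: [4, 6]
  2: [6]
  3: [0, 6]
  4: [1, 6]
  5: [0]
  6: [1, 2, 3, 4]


Visit 4, enqueue [1, 6]
Visit 1, enqueue []
Visit 6, enqueue [2, 3]
Visit 2, enqueue []
Visit 3, enqueue [0]
Visit 0, enqueue [5]
Visit 5, enqueue []

BFS order: [4, 1, 6, 2, 3, 0, 5]


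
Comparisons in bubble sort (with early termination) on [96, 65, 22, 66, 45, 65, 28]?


Algorithm: bubble sort (with early termination)
Input: [96, 65, 22, 66, 45, 65, 28]
Sorted: [22, 28, 45, 65, 65, 66, 96]

21


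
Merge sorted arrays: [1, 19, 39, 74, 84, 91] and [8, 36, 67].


Take 1 from A
Take 8 from B
Take 19 from A
Take 36 from B
Take 39 from A
Take 67 from B

Merged: [1, 8, 19, 36, 39, 67, 74, 84, 91]


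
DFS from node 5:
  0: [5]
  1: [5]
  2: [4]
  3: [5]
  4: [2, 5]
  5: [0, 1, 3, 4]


Visit 5, push [4, 3, 1, 0]
Visit 0, push []
Visit 1, push []
Visit 3, push []
Visit 4, push [2]
Visit 2, push []

DFS order: [5, 0, 1, 3, 4, 2]


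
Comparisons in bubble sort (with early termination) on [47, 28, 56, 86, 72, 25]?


Algorithm: bubble sort (with early termination)
Input: [47, 28, 56, 86, 72, 25]
Sorted: [25, 28, 47, 56, 72, 86]

15


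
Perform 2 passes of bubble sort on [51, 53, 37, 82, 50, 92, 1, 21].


Initial: [51, 53, 37, 82, 50, 92, 1, 21]
Pass 1: [51, 37, 53, 50, 82, 1, 21, 92] (4 swaps)
Pass 2: [37, 51, 50, 53, 1, 21, 82, 92] (4 swaps)

After 2 passes: [37, 51, 50, 53, 1, 21, 82, 92]


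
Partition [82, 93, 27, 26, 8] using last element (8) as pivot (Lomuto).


Pivot: 8
Place pivot at 0: [8, 93, 27, 26, 82]

Partitioned: [8, 93, 27, 26, 82]


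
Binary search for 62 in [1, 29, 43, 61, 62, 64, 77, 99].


Step 1: lo=0, hi=7, mid=3, val=61
Step 2: lo=4, hi=7, mid=5, val=64
Step 3: lo=4, hi=4, mid=4, val=62

Found at index 4


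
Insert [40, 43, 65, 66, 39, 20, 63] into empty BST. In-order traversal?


Insert 40: root
Insert 43: R from 40
Insert 65: R from 40 -> R from 43
Insert 66: R from 40 -> R from 43 -> R from 65
Insert 39: L from 40
Insert 20: L from 40 -> L from 39
Insert 63: R from 40 -> R from 43 -> L from 65

In-order: [20, 39, 40, 43, 63, 65, 66]


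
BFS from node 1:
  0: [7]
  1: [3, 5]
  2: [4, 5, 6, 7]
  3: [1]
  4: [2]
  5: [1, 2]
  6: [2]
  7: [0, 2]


Visit 1, enqueue [3, 5]
Visit 3, enqueue []
Visit 5, enqueue [2]
Visit 2, enqueue [4, 6, 7]
Visit 4, enqueue []
Visit 6, enqueue []
Visit 7, enqueue [0]
Visit 0, enqueue []

BFS order: [1, 3, 5, 2, 4, 6, 7, 0]


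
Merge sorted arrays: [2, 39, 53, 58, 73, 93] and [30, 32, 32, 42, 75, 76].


Take 2 from A
Take 30 from B
Take 32 from B
Take 32 from B
Take 39 from A
Take 42 from B
Take 53 from A
Take 58 from A
Take 73 from A
Take 75 from B
Take 76 from B

Merged: [2, 30, 32, 32, 39, 42, 53, 58, 73, 75, 76, 93]


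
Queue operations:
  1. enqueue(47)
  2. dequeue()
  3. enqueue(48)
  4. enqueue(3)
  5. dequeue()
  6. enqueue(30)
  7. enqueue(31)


enqueue(47) -> [47]
dequeue()->47, []
enqueue(48) -> [48]
enqueue(3) -> [48, 3]
dequeue()->48, [3]
enqueue(30) -> [3, 30]
enqueue(31) -> [3, 30, 31]

Final queue: [3, 30, 31]


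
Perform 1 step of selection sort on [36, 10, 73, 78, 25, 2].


Initial: [36, 10, 73, 78, 25, 2]
Step 1: min=2 at 5
  Swap: [2, 10, 73, 78, 25, 36]

After 1 step: [2, 10, 73, 78, 25, 36]


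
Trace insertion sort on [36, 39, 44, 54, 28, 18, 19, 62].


Initial: [36, 39, 44, 54, 28, 18, 19, 62]
Insert 39: [36, 39, 44, 54, 28, 18, 19, 62]
Insert 44: [36, 39, 44, 54, 28, 18, 19, 62]
Insert 54: [36, 39, 44, 54, 28, 18, 19, 62]
Insert 28: [28, 36, 39, 44, 54, 18, 19, 62]
Insert 18: [18, 28, 36, 39, 44, 54, 19, 62]
Insert 19: [18, 19, 28, 36, 39, 44, 54, 62]
Insert 62: [18, 19, 28, 36, 39, 44, 54, 62]

Sorted: [18, 19, 28, 36, 39, 44, 54, 62]


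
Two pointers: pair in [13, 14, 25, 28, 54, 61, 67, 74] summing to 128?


lo=0(13)+hi=7(74)=87
lo=1(14)+hi=7(74)=88
lo=2(25)+hi=7(74)=99
lo=3(28)+hi=7(74)=102
lo=4(54)+hi=7(74)=128

Yes: 54+74=128


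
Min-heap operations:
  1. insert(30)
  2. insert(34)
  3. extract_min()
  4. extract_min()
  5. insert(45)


insert(30) -> [30]
insert(34) -> [30, 34]
extract_min()->30, [34]
extract_min()->34, []
insert(45) -> [45]

Final heap: [45]


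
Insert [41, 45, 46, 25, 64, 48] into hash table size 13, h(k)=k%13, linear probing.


Insert 41: h=2 -> slot 2
Insert 45: h=6 -> slot 6
Insert 46: h=7 -> slot 7
Insert 25: h=12 -> slot 12
Insert 64: h=12, 1 probes -> slot 0
Insert 48: h=9 -> slot 9

Table: [64, None, 41, None, None, None, 45, 46, None, 48, None, None, 25]


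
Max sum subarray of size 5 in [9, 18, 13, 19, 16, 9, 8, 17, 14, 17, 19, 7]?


[0:5]: 75
[1:6]: 75
[2:7]: 65
[3:8]: 69
[4:9]: 64
[5:10]: 65
[6:11]: 75
[7:12]: 74

Max: 75 at [0:5]


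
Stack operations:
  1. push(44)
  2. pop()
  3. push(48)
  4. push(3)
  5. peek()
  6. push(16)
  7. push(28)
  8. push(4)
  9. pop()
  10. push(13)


push(44) -> [44]
pop()->44, []
push(48) -> [48]
push(3) -> [48, 3]
peek()->3
push(16) -> [48, 3, 16]
push(28) -> [48, 3, 16, 28]
push(4) -> [48, 3, 16, 28, 4]
pop()->4, [48, 3, 16, 28]
push(13) -> [48, 3, 16, 28, 13]

Final stack: [48, 3, 16, 28, 13]


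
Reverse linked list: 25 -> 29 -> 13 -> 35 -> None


Step 1: curr=25, set curr.next=prev(None) | reversed so far: 25
Step 2: curr=29, set curr.next=prev(25) | reversed so far: 29 -> 25
Step 3: curr=13, set curr.next=prev(29) | reversed so far: 13 -> 29 -> 25
Step 4: curr=35, set curr.next=prev(13) | reversed so far: 35 -> 13 -> 29 -> 25

35 -> 13 -> 29 -> 25 -> None


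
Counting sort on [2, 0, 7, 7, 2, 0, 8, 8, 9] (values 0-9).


Input: [2, 0, 7, 7, 2, 0, 8, 8, 9]
Counts: [2, 0, 2, 0, 0, 0, 0, 2, 2, 1]

Sorted: [0, 0, 2, 2, 7, 7, 8, 8, 9]


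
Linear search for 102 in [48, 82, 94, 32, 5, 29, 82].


i=0: 48!=102
i=1: 82!=102
i=2: 94!=102
i=3: 32!=102
i=4: 5!=102
i=5: 29!=102
i=6: 82!=102

Not found, 7 comps


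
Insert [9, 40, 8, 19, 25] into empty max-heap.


Insert 9: [9]
Insert 40: [40, 9]
Insert 8: [40, 9, 8]
Insert 19: [40, 19, 8, 9]
Insert 25: [40, 25, 8, 9, 19]

Final heap: [40, 25, 8, 9, 19]


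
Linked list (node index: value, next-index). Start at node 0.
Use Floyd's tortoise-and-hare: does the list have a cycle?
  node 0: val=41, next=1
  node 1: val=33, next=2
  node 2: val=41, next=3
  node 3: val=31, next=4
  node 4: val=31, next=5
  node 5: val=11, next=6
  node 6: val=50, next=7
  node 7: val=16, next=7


Floyd's tortoise (slow, +1) and hare (fast, +2):
  init: slow=0, fast=0
  step 1: slow=1, fast=2
  step 2: slow=2, fast=4
  step 3: slow=3, fast=6
  step 4: slow=4, fast=7
  step 5: slow=5, fast=7
  step 6: slow=6, fast=7
  step 7: slow=7, fast=7
  slow == fast at node 7: cycle detected

Cycle: yes


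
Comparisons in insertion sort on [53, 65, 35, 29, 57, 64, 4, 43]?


Algorithm: insertion sort
Input: [53, 65, 35, 29, 57, 64, 4, 43]
Sorted: [4, 29, 35, 43, 53, 57, 64, 65]

21


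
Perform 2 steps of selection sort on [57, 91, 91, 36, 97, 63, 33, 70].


Initial: [57, 91, 91, 36, 97, 63, 33, 70]
Step 1: min=33 at 6
  Swap: [33, 91, 91, 36, 97, 63, 57, 70]
Step 2: min=36 at 3
  Swap: [33, 36, 91, 91, 97, 63, 57, 70]

After 2 steps: [33, 36, 91, 91, 97, 63, 57, 70]


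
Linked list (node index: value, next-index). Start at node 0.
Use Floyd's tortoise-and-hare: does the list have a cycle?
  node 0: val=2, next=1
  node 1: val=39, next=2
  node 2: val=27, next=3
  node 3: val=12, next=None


Floyd's tortoise (slow, +1) and hare (fast, +2):
  init: slow=0, fast=0
  step 1: slow=1, fast=2
  step 2: fast 2->3->None, no cycle

Cycle: no


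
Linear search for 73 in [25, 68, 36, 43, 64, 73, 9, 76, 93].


i=0: 25!=73
i=1: 68!=73
i=2: 36!=73
i=3: 43!=73
i=4: 64!=73
i=5: 73==73 found!

Found at 5, 6 comps


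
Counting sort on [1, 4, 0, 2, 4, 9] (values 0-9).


Input: [1, 4, 0, 2, 4, 9]
Counts: [1, 1, 1, 0, 2, 0, 0, 0, 0, 1]

Sorted: [0, 1, 2, 4, 4, 9]


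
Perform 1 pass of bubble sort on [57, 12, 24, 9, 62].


Initial: [57, 12, 24, 9, 62]
Pass 1: [12, 24, 9, 57, 62] (3 swaps)

After 1 pass: [12, 24, 9, 57, 62]


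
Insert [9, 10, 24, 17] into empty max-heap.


Insert 9: [9]
Insert 10: [10, 9]
Insert 24: [24, 9, 10]
Insert 17: [24, 17, 10, 9]

Final heap: [24, 17, 10, 9]


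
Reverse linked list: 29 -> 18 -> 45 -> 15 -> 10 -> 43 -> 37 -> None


Step 1: curr=29, set curr.next=prev(None) | reversed so far: 29
Step 2: curr=18, set curr.next=prev(29) | reversed so far: 18 -> 29
Step 3: curr=45, set curr.next=prev(18) | reversed so far: 45 -> 18 -> 29
Step 4: curr=15, set curr.next=prev(45) | reversed so far: 15 -> 45 -> 18 -> 29
Step 5: curr=10, set curr.next=prev(15) | reversed so far: 10 -> 15 -> 45 -> 18 -> 29
Step 6: curr=43, set curr.next=prev(10) | reversed so far: 43 -> 10 -> 15 -> 45 -> 18 -> 29
Step 7: curr=37, set curr.next=prev(43) | reversed so far: 37 -> 43 -> 10 -> 15 -> 45 -> 18 -> 29

37 -> 43 -> 10 -> 15 -> 45 -> 18 -> 29 -> None


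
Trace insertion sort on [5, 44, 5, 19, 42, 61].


Initial: [5, 44, 5, 19, 42, 61]
Insert 44: [5, 44, 5, 19, 42, 61]
Insert 5: [5, 5, 44, 19, 42, 61]
Insert 19: [5, 5, 19, 44, 42, 61]
Insert 42: [5, 5, 19, 42, 44, 61]
Insert 61: [5, 5, 19, 42, 44, 61]

Sorted: [5, 5, 19, 42, 44, 61]


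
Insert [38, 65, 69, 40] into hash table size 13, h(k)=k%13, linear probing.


Insert 38: h=12 -> slot 12
Insert 65: h=0 -> slot 0
Insert 69: h=4 -> slot 4
Insert 40: h=1 -> slot 1

Table: [65, 40, None, None, 69, None, None, None, None, None, None, None, 38]


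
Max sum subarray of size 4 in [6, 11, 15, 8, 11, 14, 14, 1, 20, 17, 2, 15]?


[0:4]: 40
[1:5]: 45
[2:6]: 48
[3:7]: 47
[4:8]: 40
[5:9]: 49
[6:10]: 52
[7:11]: 40
[8:12]: 54

Max: 54 at [8:12]


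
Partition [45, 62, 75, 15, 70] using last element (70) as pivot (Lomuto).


Pivot: 70
  45 <= 70: advance i (no swap)
  62 <= 70: advance i (no swap)
  15 <= 70: swap -> [45, 62, 15, 75, 70]
Place pivot at 3: [45, 62, 15, 70, 75]

Partitioned: [45, 62, 15, 70, 75]


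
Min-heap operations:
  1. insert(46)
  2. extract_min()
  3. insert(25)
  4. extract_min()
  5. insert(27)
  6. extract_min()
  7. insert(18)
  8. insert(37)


insert(46) -> [46]
extract_min()->46, []
insert(25) -> [25]
extract_min()->25, []
insert(27) -> [27]
extract_min()->27, []
insert(18) -> [18]
insert(37) -> [18, 37]

Final heap: [18, 37]


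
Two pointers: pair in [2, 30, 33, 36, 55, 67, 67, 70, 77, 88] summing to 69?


lo=0(2)+hi=9(88)=90
lo=0(2)+hi=8(77)=79
lo=0(2)+hi=7(70)=72
lo=0(2)+hi=6(67)=69

Yes: 2+67=69


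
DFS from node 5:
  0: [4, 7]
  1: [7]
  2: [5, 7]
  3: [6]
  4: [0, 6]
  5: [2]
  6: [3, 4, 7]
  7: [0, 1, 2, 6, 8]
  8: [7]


Visit 5, push [2]
Visit 2, push [7]
Visit 7, push [8, 6, 1, 0]
Visit 0, push [4]
Visit 4, push [6]
Visit 6, push [3]
Visit 3, push []
Visit 1, push []
Visit 8, push []

DFS order: [5, 2, 7, 0, 4, 6, 3, 1, 8]


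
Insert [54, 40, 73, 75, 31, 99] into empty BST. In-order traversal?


Insert 54: root
Insert 40: L from 54
Insert 73: R from 54
Insert 75: R from 54 -> R from 73
Insert 31: L from 54 -> L from 40
Insert 99: R from 54 -> R from 73 -> R from 75

In-order: [31, 40, 54, 73, 75, 99]


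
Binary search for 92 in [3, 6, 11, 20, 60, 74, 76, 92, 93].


Step 1: lo=0, hi=8, mid=4, val=60
Step 2: lo=5, hi=8, mid=6, val=76
Step 3: lo=7, hi=8, mid=7, val=92

Found at index 7


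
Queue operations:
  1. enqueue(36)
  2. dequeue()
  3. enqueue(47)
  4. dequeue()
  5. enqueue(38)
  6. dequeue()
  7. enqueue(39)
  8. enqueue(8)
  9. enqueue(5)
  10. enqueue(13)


enqueue(36) -> [36]
dequeue()->36, []
enqueue(47) -> [47]
dequeue()->47, []
enqueue(38) -> [38]
dequeue()->38, []
enqueue(39) -> [39]
enqueue(8) -> [39, 8]
enqueue(5) -> [39, 8, 5]
enqueue(13) -> [39, 8, 5, 13]

Final queue: [39, 8, 5, 13]


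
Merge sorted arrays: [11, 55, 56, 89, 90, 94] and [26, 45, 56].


Take 11 from A
Take 26 from B
Take 45 from B
Take 55 from A
Take 56 from A
Take 56 from B

Merged: [11, 26, 45, 55, 56, 56, 89, 90, 94]


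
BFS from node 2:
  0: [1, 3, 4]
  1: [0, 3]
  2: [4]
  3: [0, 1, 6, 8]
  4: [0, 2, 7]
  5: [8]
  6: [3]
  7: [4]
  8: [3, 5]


Visit 2, enqueue [4]
Visit 4, enqueue [0, 7]
Visit 0, enqueue [1, 3]
Visit 7, enqueue []
Visit 1, enqueue []
Visit 3, enqueue [6, 8]
Visit 6, enqueue []
Visit 8, enqueue [5]
Visit 5, enqueue []

BFS order: [2, 4, 0, 7, 1, 3, 6, 8, 5]


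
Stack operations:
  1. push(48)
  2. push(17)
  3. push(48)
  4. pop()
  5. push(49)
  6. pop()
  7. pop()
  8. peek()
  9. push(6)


push(48) -> [48]
push(17) -> [48, 17]
push(48) -> [48, 17, 48]
pop()->48, [48, 17]
push(49) -> [48, 17, 49]
pop()->49, [48, 17]
pop()->17, [48]
peek()->48
push(6) -> [48, 6]

Final stack: [48, 6]


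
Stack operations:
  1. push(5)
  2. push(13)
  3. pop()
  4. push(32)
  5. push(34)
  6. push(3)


push(5) -> [5]
push(13) -> [5, 13]
pop()->13, [5]
push(32) -> [5, 32]
push(34) -> [5, 32, 34]
push(3) -> [5, 32, 34, 3]

Final stack: [5, 32, 34, 3]


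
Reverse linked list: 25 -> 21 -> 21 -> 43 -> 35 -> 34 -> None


Step 1: curr=25, set curr.next=prev(None) | reversed so far: 25
Step 2: curr=21, set curr.next=prev(25) | reversed so far: 21 -> 25
Step 3: curr=21, set curr.next=prev(21) | reversed so far: 21 -> 21 -> 25
Step 4: curr=43, set curr.next=prev(21) | reversed so far: 43 -> 21 -> 21 -> 25
Step 5: curr=35, set curr.next=prev(43) | reversed so far: 35 -> 43 -> 21 -> 21 -> 25
Step 6: curr=34, set curr.next=prev(35) | reversed so far: 34 -> 35 -> 43 -> 21 -> 21 -> 25

34 -> 35 -> 43 -> 21 -> 21 -> 25 -> None


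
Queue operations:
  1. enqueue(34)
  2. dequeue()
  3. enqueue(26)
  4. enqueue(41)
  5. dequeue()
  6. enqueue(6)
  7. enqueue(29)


enqueue(34) -> [34]
dequeue()->34, []
enqueue(26) -> [26]
enqueue(41) -> [26, 41]
dequeue()->26, [41]
enqueue(6) -> [41, 6]
enqueue(29) -> [41, 6, 29]

Final queue: [41, 6, 29]


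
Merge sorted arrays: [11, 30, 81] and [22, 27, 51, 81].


Take 11 from A
Take 22 from B
Take 27 from B
Take 30 from A
Take 51 from B
Take 81 from A

Merged: [11, 22, 27, 30, 51, 81, 81]


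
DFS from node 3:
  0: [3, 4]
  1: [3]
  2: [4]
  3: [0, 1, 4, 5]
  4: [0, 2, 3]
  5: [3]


Visit 3, push [5, 4, 1, 0]
Visit 0, push [4]
Visit 4, push [2]
Visit 2, push []
Visit 1, push []
Visit 5, push []

DFS order: [3, 0, 4, 2, 1, 5]


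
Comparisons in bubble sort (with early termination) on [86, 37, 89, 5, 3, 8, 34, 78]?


Algorithm: bubble sort (with early termination)
Input: [86, 37, 89, 5, 3, 8, 34, 78]
Sorted: [3, 5, 8, 34, 37, 78, 86, 89]

25


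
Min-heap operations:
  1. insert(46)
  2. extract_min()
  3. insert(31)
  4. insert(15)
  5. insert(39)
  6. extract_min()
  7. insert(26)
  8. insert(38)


insert(46) -> [46]
extract_min()->46, []
insert(31) -> [31]
insert(15) -> [15, 31]
insert(39) -> [15, 31, 39]
extract_min()->15, [31, 39]
insert(26) -> [26, 39, 31]
insert(38) -> [26, 38, 31, 39]

Final heap: [26, 38, 31, 39]


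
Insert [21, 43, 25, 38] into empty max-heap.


Insert 21: [21]
Insert 43: [43, 21]
Insert 25: [43, 21, 25]
Insert 38: [43, 38, 25, 21]

Final heap: [43, 38, 25, 21]


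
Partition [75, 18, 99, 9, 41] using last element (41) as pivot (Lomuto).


Pivot: 41
  18 <= 41: swap -> [18, 75, 99, 9, 41]
  9 <= 41: swap -> [18, 9, 99, 75, 41]
Place pivot at 2: [18, 9, 41, 75, 99]

Partitioned: [18, 9, 41, 75, 99]


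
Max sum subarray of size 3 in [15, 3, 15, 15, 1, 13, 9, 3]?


[0:3]: 33
[1:4]: 33
[2:5]: 31
[3:6]: 29
[4:7]: 23
[5:8]: 25

Max: 33 at [0:3]


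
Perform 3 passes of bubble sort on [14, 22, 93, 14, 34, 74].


Initial: [14, 22, 93, 14, 34, 74]
Pass 1: [14, 22, 14, 34, 74, 93] (3 swaps)
Pass 2: [14, 14, 22, 34, 74, 93] (1 swaps)
Pass 3: [14, 14, 22, 34, 74, 93] (0 swaps)

After 3 passes: [14, 14, 22, 34, 74, 93]


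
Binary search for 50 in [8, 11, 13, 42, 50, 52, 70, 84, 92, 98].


Step 1: lo=0, hi=9, mid=4, val=50

Found at index 4


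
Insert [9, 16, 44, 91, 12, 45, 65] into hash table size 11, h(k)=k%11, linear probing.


Insert 9: h=9 -> slot 9
Insert 16: h=5 -> slot 5
Insert 44: h=0 -> slot 0
Insert 91: h=3 -> slot 3
Insert 12: h=1 -> slot 1
Insert 45: h=1, 1 probes -> slot 2
Insert 65: h=10 -> slot 10

Table: [44, 12, 45, 91, None, 16, None, None, None, 9, 65]


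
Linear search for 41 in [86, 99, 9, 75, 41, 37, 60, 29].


i=0: 86!=41
i=1: 99!=41
i=2: 9!=41
i=3: 75!=41
i=4: 41==41 found!

Found at 4, 5 comps


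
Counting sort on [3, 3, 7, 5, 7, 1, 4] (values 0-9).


Input: [3, 3, 7, 5, 7, 1, 4]
Counts: [0, 1, 0, 2, 1, 1, 0, 2, 0, 0]

Sorted: [1, 3, 3, 4, 5, 7, 7]


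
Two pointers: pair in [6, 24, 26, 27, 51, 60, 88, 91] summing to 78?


lo=0(6)+hi=7(91)=97
lo=0(6)+hi=6(88)=94
lo=0(6)+hi=5(60)=66
lo=1(24)+hi=5(60)=84
lo=1(24)+hi=4(51)=75
lo=2(26)+hi=4(51)=77
lo=3(27)+hi=4(51)=78

Yes: 27+51=78


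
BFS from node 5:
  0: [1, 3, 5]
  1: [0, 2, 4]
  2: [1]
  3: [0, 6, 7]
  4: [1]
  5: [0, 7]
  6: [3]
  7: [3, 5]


Visit 5, enqueue [0, 7]
Visit 0, enqueue [1, 3]
Visit 7, enqueue []
Visit 1, enqueue [2, 4]
Visit 3, enqueue [6]
Visit 2, enqueue []
Visit 4, enqueue []
Visit 6, enqueue []

BFS order: [5, 0, 7, 1, 3, 2, 4, 6]


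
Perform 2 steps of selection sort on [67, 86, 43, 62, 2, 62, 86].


Initial: [67, 86, 43, 62, 2, 62, 86]
Step 1: min=2 at 4
  Swap: [2, 86, 43, 62, 67, 62, 86]
Step 2: min=43 at 2
  Swap: [2, 43, 86, 62, 67, 62, 86]

After 2 steps: [2, 43, 86, 62, 67, 62, 86]


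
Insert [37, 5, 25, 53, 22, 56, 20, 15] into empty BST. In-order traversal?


Insert 37: root
Insert 5: L from 37
Insert 25: L from 37 -> R from 5
Insert 53: R from 37
Insert 22: L from 37 -> R from 5 -> L from 25
Insert 56: R from 37 -> R from 53
Insert 20: L from 37 -> R from 5 -> L from 25 -> L from 22
Insert 15: L from 37 -> R from 5 -> L from 25 -> L from 22 -> L from 20

In-order: [5, 15, 20, 22, 25, 37, 53, 56]


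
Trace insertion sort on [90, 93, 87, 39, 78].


Initial: [90, 93, 87, 39, 78]
Insert 93: [90, 93, 87, 39, 78]
Insert 87: [87, 90, 93, 39, 78]
Insert 39: [39, 87, 90, 93, 78]
Insert 78: [39, 78, 87, 90, 93]

Sorted: [39, 78, 87, 90, 93]


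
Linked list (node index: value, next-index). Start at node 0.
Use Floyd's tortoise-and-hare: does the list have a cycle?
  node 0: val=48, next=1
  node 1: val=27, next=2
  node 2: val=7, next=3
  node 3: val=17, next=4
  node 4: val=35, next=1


Floyd's tortoise (slow, +1) and hare (fast, +2):
  init: slow=0, fast=0
  step 1: slow=1, fast=2
  step 2: slow=2, fast=4
  step 3: slow=3, fast=2
  step 4: slow=4, fast=4
  slow == fast at node 4: cycle detected

Cycle: yes


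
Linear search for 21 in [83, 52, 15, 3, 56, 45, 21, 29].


i=0: 83!=21
i=1: 52!=21
i=2: 15!=21
i=3: 3!=21
i=4: 56!=21
i=5: 45!=21
i=6: 21==21 found!

Found at 6, 7 comps


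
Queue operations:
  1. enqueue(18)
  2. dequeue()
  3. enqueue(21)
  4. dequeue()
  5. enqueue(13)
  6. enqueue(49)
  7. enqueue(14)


enqueue(18) -> [18]
dequeue()->18, []
enqueue(21) -> [21]
dequeue()->21, []
enqueue(13) -> [13]
enqueue(49) -> [13, 49]
enqueue(14) -> [13, 49, 14]

Final queue: [13, 49, 14]


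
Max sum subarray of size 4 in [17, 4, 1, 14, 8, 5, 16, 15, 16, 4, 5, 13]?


[0:4]: 36
[1:5]: 27
[2:6]: 28
[3:7]: 43
[4:8]: 44
[5:9]: 52
[6:10]: 51
[7:11]: 40
[8:12]: 38

Max: 52 at [5:9]


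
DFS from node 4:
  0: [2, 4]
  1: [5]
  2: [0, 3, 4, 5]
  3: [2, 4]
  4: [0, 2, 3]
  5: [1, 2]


Visit 4, push [3, 2, 0]
Visit 0, push [2]
Visit 2, push [5, 3]
Visit 3, push []
Visit 5, push [1]
Visit 1, push []

DFS order: [4, 0, 2, 3, 5, 1]


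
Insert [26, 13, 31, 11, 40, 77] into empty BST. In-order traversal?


Insert 26: root
Insert 13: L from 26
Insert 31: R from 26
Insert 11: L from 26 -> L from 13
Insert 40: R from 26 -> R from 31
Insert 77: R from 26 -> R from 31 -> R from 40

In-order: [11, 13, 26, 31, 40, 77]


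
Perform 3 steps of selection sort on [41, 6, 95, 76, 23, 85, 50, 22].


Initial: [41, 6, 95, 76, 23, 85, 50, 22]
Step 1: min=6 at 1
  Swap: [6, 41, 95, 76, 23, 85, 50, 22]
Step 2: min=22 at 7
  Swap: [6, 22, 95, 76, 23, 85, 50, 41]
Step 3: min=23 at 4
  Swap: [6, 22, 23, 76, 95, 85, 50, 41]

After 3 steps: [6, 22, 23, 76, 95, 85, 50, 41]


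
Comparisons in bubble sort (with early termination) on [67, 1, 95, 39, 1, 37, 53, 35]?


Algorithm: bubble sort (with early termination)
Input: [67, 1, 95, 39, 1, 37, 53, 35]
Sorted: [1, 1, 35, 37, 39, 53, 67, 95]

27


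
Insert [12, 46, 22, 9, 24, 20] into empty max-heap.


Insert 12: [12]
Insert 46: [46, 12]
Insert 22: [46, 12, 22]
Insert 9: [46, 12, 22, 9]
Insert 24: [46, 24, 22, 9, 12]
Insert 20: [46, 24, 22, 9, 12, 20]

Final heap: [46, 24, 22, 9, 12, 20]


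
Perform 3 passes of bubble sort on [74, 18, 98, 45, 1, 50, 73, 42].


Initial: [74, 18, 98, 45, 1, 50, 73, 42]
Pass 1: [18, 74, 45, 1, 50, 73, 42, 98] (6 swaps)
Pass 2: [18, 45, 1, 50, 73, 42, 74, 98] (5 swaps)
Pass 3: [18, 1, 45, 50, 42, 73, 74, 98] (2 swaps)

After 3 passes: [18, 1, 45, 50, 42, 73, 74, 98]


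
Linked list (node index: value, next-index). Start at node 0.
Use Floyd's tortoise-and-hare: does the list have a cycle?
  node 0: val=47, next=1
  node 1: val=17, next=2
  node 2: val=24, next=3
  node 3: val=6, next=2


Floyd's tortoise (slow, +1) and hare (fast, +2):
  init: slow=0, fast=0
  step 1: slow=1, fast=2
  step 2: slow=2, fast=2
  slow == fast at node 2: cycle detected

Cycle: yes


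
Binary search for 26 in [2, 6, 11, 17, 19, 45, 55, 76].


Step 1: lo=0, hi=7, mid=3, val=17
Step 2: lo=4, hi=7, mid=5, val=45
Step 3: lo=4, hi=4, mid=4, val=19

Not found


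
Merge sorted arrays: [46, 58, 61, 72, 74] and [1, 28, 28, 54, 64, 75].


Take 1 from B
Take 28 from B
Take 28 from B
Take 46 from A
Take 54 from B
Take 58 from A
Take 61 from A
Take 64 from B
Take 72 from A
Take 74 from A

Merged: [1, 28, 28, 46, 54, 58, 61, 64, 72, 74, 75]


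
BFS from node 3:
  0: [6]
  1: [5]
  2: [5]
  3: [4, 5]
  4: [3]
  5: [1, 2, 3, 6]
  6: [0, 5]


Visit 3, enqueue [4, 5]
Visit 4, enqueue []
Visit 5, enqueue [1, 2, 6]
Visit 1, enqueue []
Visit 2, enqueue []
Visit 6, enqueue [0]
Visit 0, enqueue []

BFS order: [3, 4, 5, 1, 2, 6, 0]


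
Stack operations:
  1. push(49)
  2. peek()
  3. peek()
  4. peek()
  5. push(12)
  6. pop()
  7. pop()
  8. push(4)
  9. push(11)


push(49) -> [49]
peek()->49
peek()->49
peek()->49
push(12) -> [49, 12]
pop()->12, [49]
pop()->49, []
push(4) -> [4]
push(11) -> [4, 11]

Final stack: [4, 11]


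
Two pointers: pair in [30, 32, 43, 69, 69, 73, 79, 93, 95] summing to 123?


lo=0(30)+hi=8(95)=125
lo=0(30)+hi=7(93)=123

Yes: 30+93=123


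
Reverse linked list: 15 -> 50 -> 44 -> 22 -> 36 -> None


Step 1: curr=15, set curr.next=prev(None) | reversed so far: 15
Step 2: curr=50, set curr.next=prev(15) | reversed so far: 50 -> 15
Step 3: curr=44, set curr.next=prev(50) | reversed so far: 44 -> 50 -> 15
Step 4: curr=22, set curr.next=prev(44) | reversed so far: 22 -> 44 -> 50 -> 15
Step 5: curr=36, set curr.next=prev(22) | reversed so far: 36 -> 22 -> 44 -> 50 -> 15

36 -> 22 -> 44 -> 50 -> 15 -> None


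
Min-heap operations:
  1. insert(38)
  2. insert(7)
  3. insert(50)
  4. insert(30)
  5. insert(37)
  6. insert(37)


insert(38) -> [38]
insert(7) -> [7, 38]
insert(50) -> [7, 38, 50]
insert(30) -> [7, 30, 50, 38]
insert(37) -> [7, 30, 50, 38, 37]
insert(37) -> [7, 30, 37, 38, 37, 50]

Final heap: [7, 30, 37, 38, 37, 50]


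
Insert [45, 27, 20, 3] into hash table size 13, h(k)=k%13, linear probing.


Insert 45: h=6 -> slot 6
Insert 27: h=1 -> slot 1
Insert 20: h=7 -> slot 7
Insert 3: h=3 -> slot 3

Table: [None, 27, None, 3, None, None, 45, 20, None, None, None, None, None]


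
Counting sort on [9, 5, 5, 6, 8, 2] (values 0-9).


Input: [9, 5, 5, 6, 8, 2]
Counts: [0, 0, 1, 0, 0, 2, 1, 0, 1, 1]

Sorted: [2, 5, 5, 6, 8, 9]


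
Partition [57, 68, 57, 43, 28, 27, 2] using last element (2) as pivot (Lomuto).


Pivot: 2
Place pivot at 0: [2, 68, 57, 43, 28, 27, 57]

Partitioned: [2, 68, 57, 43, 28, 27, 57]


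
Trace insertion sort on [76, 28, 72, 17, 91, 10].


Initial: [76, 28, 72, 17, 91, 10]
Insert 28: [28, 76, 72, 17, 91, 10]
Insert 72: [28, 72, 76, 17, 91, 10]
Insert 17: [17, 28, 72, 76, 91, 10]
Insert 91: [17, 28, 72, 76, 91, 10]
Insert 10: [10, 17, 28, 72, 76, 91]

Sorted: [10, 17, 28, 72, 76, 91]


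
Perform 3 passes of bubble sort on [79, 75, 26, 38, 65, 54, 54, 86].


Initial: [79, 75, 26, 38, 65, 54, 54, 86]
Pass 1: [75, 26, 38, 65, 54, 54, 79, 86] (6 swaps)
Pass 2: [26, 38, 65, 54, 54, 75, 79, 86] (5 swaps)
Pass 3: [26, 38, 54, 54, 65, 75, 79, 86] (2 swaps)

After 3 passes: [26, 38, 54, 54, 65, 75, 79, 86]


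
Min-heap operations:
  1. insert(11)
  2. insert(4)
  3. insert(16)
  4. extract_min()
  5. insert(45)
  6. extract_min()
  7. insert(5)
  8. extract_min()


insert(11) -> [11]
insert(4) -> [4, 11]
insert(16) -> [4, 11, 16]
extract_min()->4, [11, 16]
insert(45) -> [11, 16, 45]
extract_min()->11, [16, 45]
insert(5) -> [5, 45, 16]
extract_min()->5, [16, 45]

Final heap: [16, 45]


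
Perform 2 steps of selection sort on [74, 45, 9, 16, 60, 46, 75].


Initial: [74, 45, 9, 16, 60, 46, 75]
Step 1: min=9 at 2
  Swap: [9, 45, 74, 16, 60, 46, 75]
Step 2: min=16 at 3
  Swap: [9, 16, 74, 45, 60, 46, 75]

After 2 steps: [9, 16, 74, 45, 60, 46, 75]


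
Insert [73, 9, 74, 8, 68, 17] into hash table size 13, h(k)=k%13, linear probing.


Insert 73: h=8 -> slot 8
Insert 9: h=9 -> slot 9
Insert 74: h=9, 1 probes -> slot 10
Insert 8: h=8, 3 probes -> slot 11
Insert 68: h=3 -> slot 3
Insert 17: h=4 -> slot 4

Table: [None, None, None, 68, 17, None, None, None, 73, 9, 74, 8, None]


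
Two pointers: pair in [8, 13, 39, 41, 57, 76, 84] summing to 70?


lo=0(8)+hi=6(84)=92
lo=0(8)+hi=5(76)=84
lo=0(8)+hi=4(57)=65
lo=1(13)+hi=4(57)=70

Yes: 13+57=70


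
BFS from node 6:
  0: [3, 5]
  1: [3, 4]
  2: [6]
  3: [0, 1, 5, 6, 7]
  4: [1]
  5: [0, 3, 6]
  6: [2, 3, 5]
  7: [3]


Visit 6, enqueue [2, 3, 5]
Visit 2, enqueue []
Visit 3, enqueue [0, 1, 7]
Visit 5, enqueue []
Visit 0, enqueue []
Visit 1, enqueue [4]
Visit 7, enqueue []
Visit 4, enqueue []

BFS order: [6, 2, 3, 5, 0, 1, 7, 4]


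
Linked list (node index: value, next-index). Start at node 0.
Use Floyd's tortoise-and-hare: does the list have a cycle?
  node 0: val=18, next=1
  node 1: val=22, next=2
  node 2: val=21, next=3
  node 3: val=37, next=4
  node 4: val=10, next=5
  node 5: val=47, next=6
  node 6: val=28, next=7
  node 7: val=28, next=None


Floyd's tortoise (slow, +1) and hare (fast, +2):
  init: slow=0, fast=0
  step 1: slow=1, fast=2
  step 2: slow=2, fast=4
  step 3: slow=3, fast=6
  step 4: fast 6->7->None, no cycle

Cycle: no


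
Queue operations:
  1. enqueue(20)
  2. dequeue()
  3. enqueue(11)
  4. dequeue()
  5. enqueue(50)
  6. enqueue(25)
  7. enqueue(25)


enqueue(20) -> [20]
dequeue()->20, []
enqueue(11) -> [11]
dequeue()->11, []
enqueue(50) -> [50]
enqueue(25) -> [50, 25]
enqueue(25) -> [50, 25, 25]

Final queue: [50, 25, 25]


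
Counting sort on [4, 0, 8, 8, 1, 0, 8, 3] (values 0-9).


Input: [4, 0, 8, 8, 1, 0, 8, 3]
Counts: [2, 1, 0, 1, 1, 0, 0, 0, 3, 0]

Sorted: [0, 0, 1, 3, 4, 8, 8, 8]


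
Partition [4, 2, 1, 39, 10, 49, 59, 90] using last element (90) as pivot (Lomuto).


Pivot: 90
  4 <= 90: advance i (no swap)
  2 <= 90: advance i (no swap)
  1 <= 90: advance i (no swap)
  39 <= 90: advance i (no swap)
  10 <= 90: advance i (no swap)
  49 <= 90: advance i (no swap)
  59 <= 90: advance i (no swap)
Place pivot at 7: [4, 2, 1, 39, 10, 49, 59, 90]

Partitioned: [4, 2, 1, 39, 10, 49, 59, 90]


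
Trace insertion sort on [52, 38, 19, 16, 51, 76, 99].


Initial: [52, 38, 19, 16, 51, 76, 99]
Insert 38: [38, 52, 19, 16, 51, 76, 99]
Insert 19: [19, 38, 52, 16, 51, 76, 99]
Insert 16: [16, 19, 38, 52, 51, 76, 99]
Insert 51: [16, 19, 38, 51, 52, 76, 99]
Insert 76: [16, 19, 38, 51, 52, 76, 99]
Insert 99: [16, 19, 38, 51, 52, 76, 99]

Sorted: [16, 19, 38, 51, 52, 76, 99]


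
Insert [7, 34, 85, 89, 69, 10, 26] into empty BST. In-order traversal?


Insert 7: root
Insert 34: R from 7
Insert 85: R from 7 -> R from 34
Insert 89: R from 7 -> R from 34 -> R from 85
Insert 69: R from 7 -> R from 34 -> L from 85
Insert 10: R from 7 -> L from 34
Insert 26: R from 7 -> L from 34 -> R from 10

In-order: [7, 10, 26, 34, 69, 85, 89]


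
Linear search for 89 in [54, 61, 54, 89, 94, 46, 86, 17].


i=0: 54!=89
i=1: 61!=89
i=2: 54!=89
i=3: 89==89 found!

Found at 3, 4 comps


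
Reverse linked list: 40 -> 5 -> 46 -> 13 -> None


Step 1: curr=40, set curr.next=prev(None) | reversed so far: 40
Step 2: curr=5, set curr.next=prev(40) | reversed so far: 5 -> 40
Step 3: curr=46, set curr.next=prev(5) | reversed so far: 46 -> 5 -> 40
Step 4: curr=13, set curr.next=prev(46) | reversed so far: 13 -> 46 -> 5 -> 40

13 -> 46 -> 5 -> 40 -> None


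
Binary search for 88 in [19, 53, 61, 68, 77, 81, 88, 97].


Step 1: lo=0, hi=7, mid=3, val=68
Step 2: lo=4, hi=7, mid=5, val=81
Step 3: lo=6, hi=7, mid=6, val=88

Found at index 6


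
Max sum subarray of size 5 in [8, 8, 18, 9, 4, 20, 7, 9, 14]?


[0:5]: 47
[1:6]: 59
[2:7]: 58
[3:8]: 49
[4:9]: 54

Max: 59 at [1:6]


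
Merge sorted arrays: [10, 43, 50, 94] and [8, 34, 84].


Take 8 from B
Take 10 from A
Take 34 from B
Take 43 from A
Take 50 from A
Take 84 from B

Merged: [8, 10, 34, 43, 50, 84, 94]


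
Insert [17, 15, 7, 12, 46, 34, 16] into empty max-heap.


Insert 17: [17]
Insert 15: [17, 15]
Insert 7: [17, 15, 7]
Insert 12: [17, 15, 7, 12]
Insert 46: [46, 17, 7, 12, 15]
Insert 34: [46, 17, 34, 12, 15, 7]
Insert 16: [46, 17, 34, 12, 15, 7, 16]

Final heap: [46, 17, 34, 12, 15, 7, 16]


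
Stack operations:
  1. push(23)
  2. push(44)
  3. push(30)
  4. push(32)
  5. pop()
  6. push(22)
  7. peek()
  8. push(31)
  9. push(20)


push(23) -> [23]
push(44) -> [23, 44]
push(30) -> [23, 44, 30]
push(32) -> [23, 44, 30, 32]
pop()->32, [23, 44, 30]
push(22) -> [23, 44, 30, 22]
peek()->22
push(31) -> [23, 44, 30, 22, 31]
push(20) -> [23, 44, 30, 22, 31, 20]

Final stack: [23, 44, 30, 22, 31, 20]


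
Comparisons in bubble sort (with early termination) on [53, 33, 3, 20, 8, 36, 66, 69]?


Algorithm: bubble sort (with early termination)
Input: [53, 33, 3, 20, 8, 36, 66, 69]
Sorted: [3, 8, 20, 33, 36, 53, 66, 69]

22


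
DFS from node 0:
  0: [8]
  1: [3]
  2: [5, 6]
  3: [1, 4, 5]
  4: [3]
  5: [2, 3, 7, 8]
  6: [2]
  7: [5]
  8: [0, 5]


Visit 0, push [8]
Visit 8, push [5]
Visit 5, push [7, 3, 2]
Visit 2, push [6]
Visit 6, push []
Visit 3, push [4, 1]
Visit 1, push []
Visit 4, push []
Visit 7, push []

DFS order: [0, 8, 5, 2, 6, 3, 1, 4, 7]


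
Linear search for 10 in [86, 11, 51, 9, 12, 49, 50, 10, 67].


i=0: 86!=10
i=1: 11!=10
i=2: 51!=10
i=3: 9!=10
i=4: 12!=10
i=5: 49!=10
i=6: 50!=10
i=7: 10==10 found!

Found at 7, 8 comps


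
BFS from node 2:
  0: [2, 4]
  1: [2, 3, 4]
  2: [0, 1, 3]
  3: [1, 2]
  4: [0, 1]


Visit 2, enqueue [0, 1, 3]
Visit 0, enqueue [4]
Visit 1, enqueue []
Visit 3, enqueue []
Visit 4, enqueue []

BFS order: [2, 0, 1, 3, 4]


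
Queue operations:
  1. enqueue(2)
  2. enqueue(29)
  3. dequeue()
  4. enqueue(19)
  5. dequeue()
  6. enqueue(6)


enqueue(2) -> [2]
enqueue(29) -> [2, 29]
dequeue()->2, [29]
enqueue(19) -> [29, 19]
dequeue()->29, [19]
enqueue(6) -> [19, 6]

Final queue: [19, 6]


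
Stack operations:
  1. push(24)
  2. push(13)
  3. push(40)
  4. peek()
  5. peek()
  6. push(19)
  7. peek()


push(24) -> [24]
push(13) -> [24, 13]
push(40) -> [24, 13, 40]
peek()->40
peek()->40
push(19) -> [24, 13, 40, 19]
peek()->19

Final stack: [24, 13, 40, 19]


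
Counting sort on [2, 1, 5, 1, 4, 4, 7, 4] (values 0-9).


Input: [2, 1, 5, 1, 4, 4, 7, 4]
Counts: [0, 2, 1, 0, 3, 1, 0, 1, 0, 0]

Sorted: [1, 1, 2, 4, 4, 4, 5, 7]


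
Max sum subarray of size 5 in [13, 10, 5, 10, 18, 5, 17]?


[0:5]: 56
[1:6]: 48
[2:7]: 55

Max: 56 at [0:5]


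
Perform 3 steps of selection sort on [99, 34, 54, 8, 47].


Initial: [99, 34, 54, 8, 47]
Step 1: min=8 at 3
  Swap: [8, 34, 54, 99, 47]
Step 2: min=34 at 1
  Swap: [8, 34, 54, 99, 47]
Step 3: min=47 at 4
  Swap: [8, 34, 47, 99, 54]

After 3 steps: [8, 34, 47, 99, 54]


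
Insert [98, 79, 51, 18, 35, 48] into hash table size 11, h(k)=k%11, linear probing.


Insert 98: h=10 -> slot 10
Insert 79: h=2 -> slot 2
Insert 51: h=7 -> slot 7
Insert 18: h=7, 1 probes -> slot 8
Insert 35: h=2, 1 probes -> slot 3
Insert 48: h=4 -> slot 4

Table: [None, None, 79, 35, 48, None, None, 51, 18, None, 98]
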